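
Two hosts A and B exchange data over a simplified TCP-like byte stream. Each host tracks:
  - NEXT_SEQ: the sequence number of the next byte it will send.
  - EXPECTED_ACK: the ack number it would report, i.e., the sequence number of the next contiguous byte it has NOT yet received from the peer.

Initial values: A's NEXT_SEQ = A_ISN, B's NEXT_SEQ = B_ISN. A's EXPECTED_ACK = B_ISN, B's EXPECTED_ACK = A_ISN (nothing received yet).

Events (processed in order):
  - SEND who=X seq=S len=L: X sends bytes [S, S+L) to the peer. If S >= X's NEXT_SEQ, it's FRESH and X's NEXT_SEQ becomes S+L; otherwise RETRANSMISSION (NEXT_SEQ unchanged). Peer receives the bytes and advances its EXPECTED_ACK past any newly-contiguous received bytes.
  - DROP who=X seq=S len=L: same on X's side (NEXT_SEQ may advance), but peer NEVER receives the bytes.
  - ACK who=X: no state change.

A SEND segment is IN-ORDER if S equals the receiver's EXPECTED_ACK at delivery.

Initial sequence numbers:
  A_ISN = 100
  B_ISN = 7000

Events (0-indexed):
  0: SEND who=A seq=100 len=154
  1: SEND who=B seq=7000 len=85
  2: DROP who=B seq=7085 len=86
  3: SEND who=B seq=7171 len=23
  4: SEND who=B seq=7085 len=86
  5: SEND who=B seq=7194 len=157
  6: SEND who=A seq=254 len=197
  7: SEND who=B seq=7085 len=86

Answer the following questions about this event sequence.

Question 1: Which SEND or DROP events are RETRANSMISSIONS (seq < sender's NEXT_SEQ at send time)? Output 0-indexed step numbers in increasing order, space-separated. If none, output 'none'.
Answer: 4 7

Derivation:
Step 0: SEND seq=100 -> fresh
Step 1: SEND seq=7000 -> fresh
Step 2: DROP seq=7085 -> fresh
Step 3: SEND seq=7171 -> fresh
Step 4: SEND seq=7085 -> retransmit
Step 5: SEND seq=7194 -> fresh
Step 6: SEND seq=254 -> fresh
Step 7: SEND seq=7085 -> retransmit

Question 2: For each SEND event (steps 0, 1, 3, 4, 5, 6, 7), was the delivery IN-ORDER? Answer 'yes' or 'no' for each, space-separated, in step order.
Answer: yes yes no yes yes yes no

Derivation:
Step 0: SEND seq=100 -> in-order
Step 1: SEND seq=7000 -> in-order
Step 3: SEND seq=7171 -> out-of-order
Step 4: SEND seq=7085 -> in-order
Step 5: SEND seq=7194 -> in-order
Step 6: SEND seq=254 -> in-order
Step 7: SEND seq=7085 -> out-of-order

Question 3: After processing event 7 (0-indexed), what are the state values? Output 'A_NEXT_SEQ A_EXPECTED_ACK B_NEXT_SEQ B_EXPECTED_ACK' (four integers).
After event 0: A_seq=254 A_ack=7000 B_seq=7000 B_ack=254
After event 1: A_seq=254 A_ack=7085 B_seq=7085 B_ack=254
After event 2: A_seq=254 A_ack=7085 B_seq=7171 B_ack=254
After event 3: A_seq=254 A_ack=7085 B_seq=7194 B_ack=254
After event 4: A_seq=254 A_ack=7194 B_seq=7194 B_ack=254
After event 5: A_seq=254 A_ack=7351 B_seq=7351 B_ack=254
After event 6: A_seq=451 A_ack=7351 B_seq=7351 B_ack=451
After event 7: A_seq=451 A_ack=7351 B_seq=7351 B_ack=451

451 7351 7351 451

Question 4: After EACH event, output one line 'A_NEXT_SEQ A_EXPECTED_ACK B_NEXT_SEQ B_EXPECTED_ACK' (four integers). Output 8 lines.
254 7000 7000 254
254 7085 7085 254
254 7085 7171 254
254 7085 7194 254
254 7194 7194 254
254 7351 7351 254
451 7351 7351 451
451 7351 7351 451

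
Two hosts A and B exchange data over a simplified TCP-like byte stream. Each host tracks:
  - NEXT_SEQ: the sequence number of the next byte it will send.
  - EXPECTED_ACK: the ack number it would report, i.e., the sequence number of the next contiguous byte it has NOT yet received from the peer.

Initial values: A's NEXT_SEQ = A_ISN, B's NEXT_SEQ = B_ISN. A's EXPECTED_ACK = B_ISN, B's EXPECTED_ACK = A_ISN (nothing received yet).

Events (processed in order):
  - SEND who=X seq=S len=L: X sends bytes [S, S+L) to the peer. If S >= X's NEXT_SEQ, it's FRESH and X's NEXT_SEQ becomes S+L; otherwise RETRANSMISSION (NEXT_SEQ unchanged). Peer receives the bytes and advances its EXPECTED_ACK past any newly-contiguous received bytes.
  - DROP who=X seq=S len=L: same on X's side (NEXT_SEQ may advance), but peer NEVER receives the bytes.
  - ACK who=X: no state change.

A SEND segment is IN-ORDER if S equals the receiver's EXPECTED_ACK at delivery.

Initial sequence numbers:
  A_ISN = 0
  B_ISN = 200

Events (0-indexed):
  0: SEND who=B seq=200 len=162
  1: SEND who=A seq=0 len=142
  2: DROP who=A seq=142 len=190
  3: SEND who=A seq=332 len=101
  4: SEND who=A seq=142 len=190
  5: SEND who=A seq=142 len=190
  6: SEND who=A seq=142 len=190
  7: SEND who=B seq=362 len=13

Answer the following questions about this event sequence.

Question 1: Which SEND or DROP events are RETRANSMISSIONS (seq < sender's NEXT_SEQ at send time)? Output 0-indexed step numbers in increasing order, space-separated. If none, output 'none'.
Answer: 4 5 6

Derivation:
Step 0: SEND seq=200 -> fresh
Step 1: SEND seq=0 -> fresh
Step 2: DROP seq=142 -> fresh
Step 3: SEND seq=332 -> fresh
Step 4: SEND seq=142 -> retransmit
Step 5: SEND seq=142 -> retransmit
Step 6: SEND seq=142 -> retransmit
Step 7: SEND seq=362 -> fresh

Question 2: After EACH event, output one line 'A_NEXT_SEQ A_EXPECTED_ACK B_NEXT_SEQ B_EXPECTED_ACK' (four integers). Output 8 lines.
0 362 362 0
142 362 362 142
332 362 362 142
433 362 362 142
433 362 362 433
433 362 362 433
433 362 362 433
433 375 375 433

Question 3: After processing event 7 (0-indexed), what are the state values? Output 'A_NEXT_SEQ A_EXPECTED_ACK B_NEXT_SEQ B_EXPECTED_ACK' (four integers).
After event 0: A_seq=0 A_ack=362 B_seq=362 B_ack=0
After event 1: A_seq=142 A_ack=362 B_seq=362 B_ack=142
After event 2: A_seq=332 A_ack=362 B_seq=362 B_ack=142
After event 3: A_seq=433 A_ack=362 B_seq=362 B_ack=142
After event 4: A_seq=433 A_ack=362 B_seq=362 B_ack=433
After event 5: A_seq=433 A_ack=362 B_seq=362 B_ack=433
After event 6: A_seq=433 A_ack=362 B_seq=362 B_ack=433
After event 7: A_seq=433 A_ack=375 B_seq=375 B_ack=433

433 375 375 433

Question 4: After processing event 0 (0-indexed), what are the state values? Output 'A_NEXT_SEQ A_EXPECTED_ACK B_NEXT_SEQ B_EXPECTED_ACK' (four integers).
After event 0: A_seq=0 A_ack=362 B_seq=362 B_ack=0

0 362 362 0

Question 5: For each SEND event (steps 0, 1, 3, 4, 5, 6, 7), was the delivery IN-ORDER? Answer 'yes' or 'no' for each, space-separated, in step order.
Step 0: SEND seq=200 -> in-order
Step 1: SEND seq=0 -> in-order
Step 3: SEND seq=332 -> out-of-order
Step 4: SEND seq=142 -> in-order
Step 5: SEND seq=142 -> out-of-order
Step 6: SEND seq=142 -> out-of-order
Step 7: SEND seq=362 -> in-order

Answer: yes yes no yes no no yes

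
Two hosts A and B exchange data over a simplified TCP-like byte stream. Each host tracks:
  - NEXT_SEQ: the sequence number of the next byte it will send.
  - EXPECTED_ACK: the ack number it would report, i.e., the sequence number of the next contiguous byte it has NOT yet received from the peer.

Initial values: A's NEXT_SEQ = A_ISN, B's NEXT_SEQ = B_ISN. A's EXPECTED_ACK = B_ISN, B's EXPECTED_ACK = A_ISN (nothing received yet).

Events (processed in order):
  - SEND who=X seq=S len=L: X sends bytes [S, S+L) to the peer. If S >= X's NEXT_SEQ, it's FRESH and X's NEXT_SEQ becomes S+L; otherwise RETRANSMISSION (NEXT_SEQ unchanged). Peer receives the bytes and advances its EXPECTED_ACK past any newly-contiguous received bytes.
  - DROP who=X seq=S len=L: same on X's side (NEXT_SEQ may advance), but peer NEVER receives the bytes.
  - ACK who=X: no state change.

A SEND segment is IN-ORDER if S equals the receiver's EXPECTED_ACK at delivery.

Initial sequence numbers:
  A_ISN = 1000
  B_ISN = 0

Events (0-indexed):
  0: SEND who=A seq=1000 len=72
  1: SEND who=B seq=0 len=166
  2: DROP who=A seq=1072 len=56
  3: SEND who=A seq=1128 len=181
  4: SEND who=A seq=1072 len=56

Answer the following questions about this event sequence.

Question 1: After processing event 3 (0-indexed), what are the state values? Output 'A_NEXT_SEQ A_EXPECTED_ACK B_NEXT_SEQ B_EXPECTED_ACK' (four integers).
After event 0: A_seq=1072 A_ack=0 B_seq=0 B_ack=1072
After event 1: A_seq=1072 A_ack=166 B_seq=166 B_ack=1072
After event 2: A_seq=1128 A_ack=166 B_seq=166 B_ack=1072
After event 3: A_seq=1309 A_ack=166 B_seq=166 B_ack=1072

1309 166 166 1072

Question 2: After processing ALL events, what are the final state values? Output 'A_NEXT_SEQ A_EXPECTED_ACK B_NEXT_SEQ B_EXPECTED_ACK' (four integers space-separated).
Answer: 1309 166 166 1309

Derivation:
After event 0: A_seq=1072 A_ack=0 B_seq=0 B_ack=1072
After event 1: A_seq=1072 A_ack=166 B_seq=166 B_ack=1072
After event 2: A_seq=1128 A_ack=166 B_seq=166 B_ack=1072
After event 3: A_seq=1309 A_ack=166 B_seq=166 B_ack=1072
After event 4: A_seq=1309 A_ack=166 B_seq=166 B_ack=1309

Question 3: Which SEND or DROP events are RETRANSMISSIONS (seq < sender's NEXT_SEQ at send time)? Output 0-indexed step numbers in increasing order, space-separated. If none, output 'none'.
Step 0: SEND seq=1000 -> fresh
Step 1: SEND seq=0 -> fresh
Step 2: DROP seq=1072 -> fresh
Step 3: SEND seq=1128 -> fresh
Step 4: SEND seq=1072 -> retransmit

Answer: 4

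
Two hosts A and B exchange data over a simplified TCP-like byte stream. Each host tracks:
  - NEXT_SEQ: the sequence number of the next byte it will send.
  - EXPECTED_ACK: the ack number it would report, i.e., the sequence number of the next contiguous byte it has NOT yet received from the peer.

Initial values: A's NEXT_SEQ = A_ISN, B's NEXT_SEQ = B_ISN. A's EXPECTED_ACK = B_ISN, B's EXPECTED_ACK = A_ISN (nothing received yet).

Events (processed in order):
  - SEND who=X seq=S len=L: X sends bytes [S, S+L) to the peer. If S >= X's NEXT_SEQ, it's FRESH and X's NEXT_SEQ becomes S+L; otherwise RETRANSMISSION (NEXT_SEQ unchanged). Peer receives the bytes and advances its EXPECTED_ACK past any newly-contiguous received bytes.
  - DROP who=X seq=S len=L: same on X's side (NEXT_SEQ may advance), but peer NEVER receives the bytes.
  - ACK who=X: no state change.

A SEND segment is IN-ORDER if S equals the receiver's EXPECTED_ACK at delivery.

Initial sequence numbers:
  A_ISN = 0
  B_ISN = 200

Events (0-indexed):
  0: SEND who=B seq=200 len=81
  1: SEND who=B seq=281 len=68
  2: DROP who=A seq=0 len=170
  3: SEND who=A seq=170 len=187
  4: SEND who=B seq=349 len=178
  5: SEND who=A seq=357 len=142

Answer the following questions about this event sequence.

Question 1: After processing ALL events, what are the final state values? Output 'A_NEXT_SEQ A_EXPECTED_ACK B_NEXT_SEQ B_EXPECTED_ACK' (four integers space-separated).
Answer: 499 527 527 0

Derivation:
After event 0: A_seq=0 A_ack=281 B_seq=281 B_ack=0
After event 1: A_seq=0 A_ack=349 B_seq=349 B_ack=0
After event 2: A_seq=170 A_ack=349 B_seq=349 B_ack=0
After event 3: A_seq=357 A_ack=349 B_seq=349 B_ack=0
After event 4: A_seq=357 A_ack=527 B_seq=527 B_ack=0
After event 5: A_seq=499 A_ack=527 B_seq=527 B_ack=0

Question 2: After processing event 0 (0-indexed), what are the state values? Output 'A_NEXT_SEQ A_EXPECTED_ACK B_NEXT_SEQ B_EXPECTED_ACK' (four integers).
After event 0: A_seq=0 A_ack=281 B_seq=281 B_ack=0

0 281 281 0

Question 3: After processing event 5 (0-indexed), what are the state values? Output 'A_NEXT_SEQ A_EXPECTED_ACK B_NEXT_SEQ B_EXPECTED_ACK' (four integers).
After event 0: A_seq=0 A_ack=281 B_seq=281 B_ack=0
After event 1: A_seq=0 A_ack=349 B_seq=349 B_ack=0
After event 2: A_seq=170 A_ack=349 B_seq=349 B_ack=0
After event 3: A_seq=357 A_ack=349 B_seq=349 B_ack=0
After event 4: A_seq=357 A_ack=527 B_seq=527 B_ack=0
After event 5: A_seq=499 A_ack=527 B_seq=527 B_ack=0

499 527 527 0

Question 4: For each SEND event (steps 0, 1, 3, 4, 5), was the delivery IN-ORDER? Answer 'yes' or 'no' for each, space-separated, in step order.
Step 0: SEND seq=200 -> in-order
Step 1: SEND seq=281 -> in-order
Step 3: SEND seq=170 -> out-of-order
Step 4: SEND seq=349 -> in-order
Step 5: SEND seq=357 -> out-of-order

Answer: yes yes no yes no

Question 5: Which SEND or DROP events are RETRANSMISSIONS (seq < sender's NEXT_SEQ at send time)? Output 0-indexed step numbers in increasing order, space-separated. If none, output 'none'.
Step 0: SEND seq=200 -> fresh
Step 1: SEND seq=281 -> fresh
Step 2: DROP seq=0 -> fresh
Step 3: SEND seq=170 -> fresh
Step 4: SEND seq=349 -> fresh
Step 5: SEND seq=357 -> fresh

Answer: none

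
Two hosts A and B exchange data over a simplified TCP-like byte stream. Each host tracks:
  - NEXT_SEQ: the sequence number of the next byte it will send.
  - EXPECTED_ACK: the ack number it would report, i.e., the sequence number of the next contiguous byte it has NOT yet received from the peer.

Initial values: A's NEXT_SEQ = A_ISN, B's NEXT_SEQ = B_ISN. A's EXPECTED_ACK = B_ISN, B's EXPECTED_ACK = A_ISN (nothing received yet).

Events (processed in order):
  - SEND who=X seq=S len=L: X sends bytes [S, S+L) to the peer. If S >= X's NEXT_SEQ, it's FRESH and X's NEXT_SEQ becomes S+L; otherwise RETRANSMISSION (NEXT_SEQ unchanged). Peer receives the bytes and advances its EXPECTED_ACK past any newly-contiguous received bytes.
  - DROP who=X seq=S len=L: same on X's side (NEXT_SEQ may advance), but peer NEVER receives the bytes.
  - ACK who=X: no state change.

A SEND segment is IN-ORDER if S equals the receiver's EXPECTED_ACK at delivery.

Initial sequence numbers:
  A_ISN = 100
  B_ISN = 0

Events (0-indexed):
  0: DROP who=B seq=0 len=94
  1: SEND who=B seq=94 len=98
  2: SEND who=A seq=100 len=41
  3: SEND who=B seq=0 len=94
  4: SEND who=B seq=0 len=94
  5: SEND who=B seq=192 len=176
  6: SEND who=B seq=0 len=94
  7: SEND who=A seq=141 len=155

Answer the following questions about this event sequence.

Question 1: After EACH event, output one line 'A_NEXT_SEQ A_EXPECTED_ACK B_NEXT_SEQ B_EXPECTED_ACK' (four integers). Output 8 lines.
100 0 94 100
100 0 192 100
141 0 192 141
141 192 192 141
141 192 192 141
141 368 368 141
141 368 368 141
296 368 368 296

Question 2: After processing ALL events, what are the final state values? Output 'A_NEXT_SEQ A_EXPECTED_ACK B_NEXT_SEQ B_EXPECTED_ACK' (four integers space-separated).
After event 0: A_seq=100 A_ack=0 B_seq=94 B_ack=100
After event 1: A_seq=100 A_ack=0 B_seq=192 B_ack=100
After event 2: A_seq=141 A_ack=0 B_seq=192 B_ack=141
After event 3: A_seq=141 A_ack=192 B_seq=192 B_ack=141
After event 4: A_seq=141 A_ack=192 B_seq=192 B_ack=141
After event 5: A_seq=141 A_ack=368 B_seq=368 B_ack=141
After event 6: A_seq=141 A_ack=368 B_seq=368 B_ack=141
After event 7: A_seq=296 A_ack=368 B_seq=368 B_ack=296

Answer: 296 368 368 296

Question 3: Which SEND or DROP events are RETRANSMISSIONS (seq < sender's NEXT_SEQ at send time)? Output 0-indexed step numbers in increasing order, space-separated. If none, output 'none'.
Step 0: DROP seq=0 -> fresh
Step 1: SEND seq=94 -> fresh
Step 2: SEND seq=100 -> fresh
Step 3: SEND seq=0 -> retransmit
Step 4: SEND seq=0 -> retransmit
Step 5: SEND seq=192 -> fresh
Step 6: SEND seq=0 -> retransmit
Step 7: SEND seq=141 -> fresh

Answer: 3 4 6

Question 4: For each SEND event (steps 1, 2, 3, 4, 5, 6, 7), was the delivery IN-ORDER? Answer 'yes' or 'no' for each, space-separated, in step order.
Step 1: SEND seq=94 -> out-of-order
Step 2: SEND seq=100 -> in-order
Step 3: SEND seq=0 -> in-order
Step 4: SEND seq=0 -> out-of-order
Step 5: SEND seq=192 -> in-order
Step 6: SEND seq=0 -> out-of-order
Step 7: SEND seq=141 -> in-order

Answer: no yes yes no yes no yes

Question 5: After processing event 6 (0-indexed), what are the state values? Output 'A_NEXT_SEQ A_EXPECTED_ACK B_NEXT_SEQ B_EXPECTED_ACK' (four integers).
After event 0: A_seq=100 A_ack=0 B_seq=94 B_ack=100
After event 1: A_seq=100 A_ack=0 B_seq=192 B_ack=100
After event 2: A_seq=141 A_ack=0 B_seq=192 B_ack=141
After event 3: A_seq=141 A_ack=192 B_seq=192 B_ack=141
After event 4: A_seq=141 A_ack=192 B_seq=192 B_ack=141
After event 5: A_seq=141 A_ack=368 B_seq=368 B_ack=141
After event 6: A_seq=141 A_ack=368 B_seq=368 B_ack=141

141 368 368 141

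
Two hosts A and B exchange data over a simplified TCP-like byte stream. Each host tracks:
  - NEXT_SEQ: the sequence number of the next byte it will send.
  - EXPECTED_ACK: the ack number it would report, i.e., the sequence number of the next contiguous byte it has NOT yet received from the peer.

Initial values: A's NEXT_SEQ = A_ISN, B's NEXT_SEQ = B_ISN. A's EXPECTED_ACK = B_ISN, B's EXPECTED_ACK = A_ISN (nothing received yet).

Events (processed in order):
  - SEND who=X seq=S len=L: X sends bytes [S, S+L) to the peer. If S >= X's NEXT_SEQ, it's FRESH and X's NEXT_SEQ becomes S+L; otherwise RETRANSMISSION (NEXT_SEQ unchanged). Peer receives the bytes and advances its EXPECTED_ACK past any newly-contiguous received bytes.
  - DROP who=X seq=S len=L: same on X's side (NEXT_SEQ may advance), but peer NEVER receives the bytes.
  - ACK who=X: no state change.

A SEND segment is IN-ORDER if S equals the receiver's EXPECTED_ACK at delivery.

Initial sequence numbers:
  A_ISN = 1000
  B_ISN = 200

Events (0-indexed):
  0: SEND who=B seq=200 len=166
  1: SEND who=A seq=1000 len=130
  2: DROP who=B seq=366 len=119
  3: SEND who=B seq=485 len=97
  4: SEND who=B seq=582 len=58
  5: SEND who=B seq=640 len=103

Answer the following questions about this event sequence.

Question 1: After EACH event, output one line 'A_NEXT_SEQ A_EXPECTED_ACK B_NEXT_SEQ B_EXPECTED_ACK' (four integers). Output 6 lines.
1000 366 366 1000
1130 366 366 1130
1130 366 485 1130
1130 366 582 1130
1130 366 640 1130
1130 366 743 1130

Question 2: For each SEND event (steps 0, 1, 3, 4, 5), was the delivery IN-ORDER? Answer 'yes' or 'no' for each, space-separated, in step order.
Answer: yes yes no no no

Derivation:
Step 0: SEND seq=200 -> in-order
Step 1: SEND seq=1000 -> in-order
Step 3: SEND seq=485 -> out-of-order
Step 4: SEND seq=582 -> out-of-order
Step 5: SEND seq=640 -> out-of-order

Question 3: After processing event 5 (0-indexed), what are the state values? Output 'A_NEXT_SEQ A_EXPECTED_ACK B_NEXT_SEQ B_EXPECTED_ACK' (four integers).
After event 0: A_seq=1000 A_ack=366 B_seq=366 B_ack=1000
After event 1: A_seq=1130 A_ack=366 B_seq=366 B_ack=1130
After event 2: A_seq=1130 A_ack=366 B_seq=485 B_ack=1130
After event 3: A_seq=1130 A_ack=366 B_seq=582 B_ack=1130
After event 4: A_seq=1130 A_ack=366 B_seq=640 B_ack=1130
After event 5: A_seq=1130 A_ack=366 B_seq=743 B_ack=1130

1130 366 743 1130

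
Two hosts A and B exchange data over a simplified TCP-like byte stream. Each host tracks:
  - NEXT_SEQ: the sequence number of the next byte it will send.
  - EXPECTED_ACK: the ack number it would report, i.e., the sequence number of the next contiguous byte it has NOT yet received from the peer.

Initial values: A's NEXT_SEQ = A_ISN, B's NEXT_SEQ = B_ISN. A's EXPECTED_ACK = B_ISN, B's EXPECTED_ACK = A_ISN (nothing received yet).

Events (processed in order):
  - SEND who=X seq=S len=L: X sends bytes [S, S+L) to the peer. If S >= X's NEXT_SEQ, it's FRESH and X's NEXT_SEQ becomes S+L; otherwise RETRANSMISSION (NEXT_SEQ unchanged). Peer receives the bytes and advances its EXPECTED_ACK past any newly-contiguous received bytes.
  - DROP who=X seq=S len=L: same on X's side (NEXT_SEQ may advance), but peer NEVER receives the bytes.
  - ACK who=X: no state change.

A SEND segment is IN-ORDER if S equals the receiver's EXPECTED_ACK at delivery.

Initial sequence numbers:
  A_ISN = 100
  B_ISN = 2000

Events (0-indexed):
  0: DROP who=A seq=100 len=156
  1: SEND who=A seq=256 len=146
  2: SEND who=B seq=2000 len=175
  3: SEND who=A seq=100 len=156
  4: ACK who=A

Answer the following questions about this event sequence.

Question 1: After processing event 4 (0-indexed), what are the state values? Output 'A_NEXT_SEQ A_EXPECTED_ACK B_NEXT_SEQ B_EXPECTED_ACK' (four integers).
After event 0: A_seq=256 A_ack=2000 B_seq=2000 B_ack=100
After event 1: A_seq=402 A_ack=2000 B_seq=2000 B_ack=100
After event 2: A_seq=402 A_ack=2175 B_seq=2175 B_ack=100
After event 3: A_seq=402 A_ack=2175 B_seq=2175 B_ack=402
After event 4: A_seq=402 A_ack=2175 B_seq=2175 B_ack=402

402 2175 2175 402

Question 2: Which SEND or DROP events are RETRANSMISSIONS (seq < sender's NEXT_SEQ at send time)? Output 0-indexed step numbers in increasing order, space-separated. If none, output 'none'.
Step 0: DROP seq=100 -> fresh
Step 1: SEND seq=256 -> fresh
Step 2: SEND seq=2000 -> fresh
Step 3: SEND seq=100 -> retransmit

Answer: 3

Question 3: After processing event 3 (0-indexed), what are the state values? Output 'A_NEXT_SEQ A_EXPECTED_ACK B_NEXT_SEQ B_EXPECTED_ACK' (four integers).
After event 0: A_seq=256 A_ack=2000 B_seq=2000 B_ack=100
After event 1: A_seq=402 A_ack=2000 B_seq=2000 B_ack=100
After event 2: A_seq=402 A_ack=2175 B_seq=2175 B_ack=100
After event 3: A_seq=402 A_ack=2175 B_seq=2175 B_ack=402

402 2175 2175 402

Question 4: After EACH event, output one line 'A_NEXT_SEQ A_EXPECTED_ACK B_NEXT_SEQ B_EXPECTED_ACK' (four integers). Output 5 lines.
256 2000 2000 100
402 2000 2000 100
402 2175 2175 100
402 2175 2175 402
402 2175 2175 402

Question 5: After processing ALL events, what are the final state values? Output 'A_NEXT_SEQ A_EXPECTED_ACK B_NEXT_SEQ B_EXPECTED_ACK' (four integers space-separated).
Answer: 402 2175 2175 402

Derivation:
After event 0: A_seq=256 A_ack=2000 B_seq=2000 B_ack=100
After event 1: A_seq=402 A_ack=2000 B_seq=2000 B_ack=100
After event 2: A_seq=402 A_ack=2175 B_seq=2175 B_ack=100
After event 3: A_seq=402 A_ack=2175 B_seq=2175 B_ack=402
After event 4: A_seq=402 A_ack=2175 B_seq=2175 B_ack=402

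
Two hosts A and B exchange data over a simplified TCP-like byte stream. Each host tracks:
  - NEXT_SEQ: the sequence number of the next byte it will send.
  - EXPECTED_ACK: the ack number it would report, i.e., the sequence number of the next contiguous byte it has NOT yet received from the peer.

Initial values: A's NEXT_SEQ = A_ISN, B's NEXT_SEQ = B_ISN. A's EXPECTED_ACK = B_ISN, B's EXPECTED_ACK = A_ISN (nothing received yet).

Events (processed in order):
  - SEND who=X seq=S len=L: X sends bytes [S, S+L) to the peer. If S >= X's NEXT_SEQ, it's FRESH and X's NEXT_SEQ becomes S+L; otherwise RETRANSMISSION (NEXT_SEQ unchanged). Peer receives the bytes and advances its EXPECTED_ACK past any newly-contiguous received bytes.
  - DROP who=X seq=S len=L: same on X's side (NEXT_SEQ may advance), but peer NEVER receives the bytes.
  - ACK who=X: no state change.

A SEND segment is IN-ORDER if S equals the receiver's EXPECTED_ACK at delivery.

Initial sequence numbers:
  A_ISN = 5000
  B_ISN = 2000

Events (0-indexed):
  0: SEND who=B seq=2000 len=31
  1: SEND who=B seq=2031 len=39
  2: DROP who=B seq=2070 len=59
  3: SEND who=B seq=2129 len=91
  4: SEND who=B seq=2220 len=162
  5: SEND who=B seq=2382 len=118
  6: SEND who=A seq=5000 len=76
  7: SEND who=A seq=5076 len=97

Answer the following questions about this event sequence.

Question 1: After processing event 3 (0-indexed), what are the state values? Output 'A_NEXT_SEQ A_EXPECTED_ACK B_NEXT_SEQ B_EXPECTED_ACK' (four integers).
After event 0: A_seq=5000 A_ack=2031 B_seq=2031 B_ack=5000
After event 1: A_seq=5000 A_ack=2070 B_seq=2070 B_ack=5000
After event 2: A_seq=5000 A_ack=2070 B_seq=2129 B_ack=5000
After event 3: A_seq=5000 A_ack=2070 B_seq=2220 B_ack=5000

5000 2070 2220 5000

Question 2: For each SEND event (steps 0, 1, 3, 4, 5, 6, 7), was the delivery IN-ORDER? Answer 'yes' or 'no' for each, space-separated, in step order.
Answer: yes yes no no no yes yes

Derivation:
Step 0: SEND seq=2000 -> in-order
Step 1: SEND seq=2031 -> in-order
Step 3: SEND seq=2129 -> out-of-order
Step 4: SEND seq=2220 -> out-of-order
Step 5: SEND seq=2382 -> out-of-order
Step 6: SEND seq=5000 -> in-order
Step 7: SEND seq=5076 -> in-order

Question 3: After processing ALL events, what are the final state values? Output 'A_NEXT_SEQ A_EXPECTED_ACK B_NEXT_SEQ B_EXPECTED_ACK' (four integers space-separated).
After event 0: A_seq=5000 A_ack=2031 B_seq=2031 B_ack=5000
After event 1: A_seq=5000 A_ack=2070 B_seq=2070 B_ack=5000
After event 2: A_seq=5000 A_ack=2070 B_seq=2129 B_ack=5000
After event 3: A_seq=5000 A_ack=2070 B_seq=2220 B_ack=5000
After event 4: A_seq=5000 A_ack=2070 B_seq=2382 B_ack=5000
After event 5: A_seq=5000 A_ack=2070 B_seq=2500 B_ack=5000
After event 6: A_seq=5076 A_ack=2070 B_seq=2500 B_ack=5076
After event 7: A_seq=5173 A_ack=2070 B_seq=2500 B_ack=5173

Answer: 5173 2070 2500 5173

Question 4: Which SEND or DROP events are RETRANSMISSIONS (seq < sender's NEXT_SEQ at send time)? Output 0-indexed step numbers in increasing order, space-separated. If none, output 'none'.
Answer: none

Derivation:
Step 0: SEND seq=2000 -> fresh
Step 1: SEND seq=2031 -> fresh
Step 2: DROP seq=2070 -> fresh
Step 3: SEND seq=2129 -> fresh
Step 4: SEND seq=2220 -> fresh
Step 5: SEND seq=2382 -> fresh
Step 6: SEND seq=5000 -> fresh
Step 7: SEND seq=5076 -> fresh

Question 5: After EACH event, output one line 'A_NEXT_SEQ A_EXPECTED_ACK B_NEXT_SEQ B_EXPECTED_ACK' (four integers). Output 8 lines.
5000 2031 2031 5000
5000 2070 2070 5000
5000 2070 2129 5000
5000 2070 2220 5000
5000 2070 2382 5000
5000 2070 2500 5000
5076 2070 2500 5076
5173 2070 2500 5173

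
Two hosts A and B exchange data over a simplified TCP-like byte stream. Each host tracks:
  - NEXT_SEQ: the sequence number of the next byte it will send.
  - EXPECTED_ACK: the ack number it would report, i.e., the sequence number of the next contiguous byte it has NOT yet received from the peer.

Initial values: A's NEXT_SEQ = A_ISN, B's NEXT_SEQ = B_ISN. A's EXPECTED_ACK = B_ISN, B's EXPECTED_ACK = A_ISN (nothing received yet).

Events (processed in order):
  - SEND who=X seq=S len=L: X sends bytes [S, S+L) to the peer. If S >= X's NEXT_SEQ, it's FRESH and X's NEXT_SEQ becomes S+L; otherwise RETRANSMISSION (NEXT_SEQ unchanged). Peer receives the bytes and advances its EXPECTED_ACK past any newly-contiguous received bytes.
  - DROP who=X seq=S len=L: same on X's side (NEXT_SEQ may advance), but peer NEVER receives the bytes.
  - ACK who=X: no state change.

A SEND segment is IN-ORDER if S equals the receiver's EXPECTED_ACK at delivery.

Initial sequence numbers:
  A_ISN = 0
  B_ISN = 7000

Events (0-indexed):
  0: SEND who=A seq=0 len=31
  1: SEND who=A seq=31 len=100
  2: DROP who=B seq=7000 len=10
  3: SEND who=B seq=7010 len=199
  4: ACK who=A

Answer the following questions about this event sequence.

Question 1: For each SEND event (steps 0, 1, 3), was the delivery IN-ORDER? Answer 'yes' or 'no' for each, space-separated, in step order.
Step 0: SEND seq=0 -> in-order
Step 1: SEND seq=31 -> in-order
Step 3: SEND seq=7010 -> out-of-order

Answer: yes yes no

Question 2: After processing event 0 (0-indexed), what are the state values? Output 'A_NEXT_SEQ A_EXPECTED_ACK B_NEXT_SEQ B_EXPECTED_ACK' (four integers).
After event 0: A_seq=31 A_ack=7000 B_seq=7000 B_ack=31

31 7000 7000 31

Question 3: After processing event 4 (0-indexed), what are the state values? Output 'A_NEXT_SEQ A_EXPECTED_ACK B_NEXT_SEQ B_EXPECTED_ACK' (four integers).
After event 0: A_seq=31 A_ack=7000 B_seq=7000 B_ack=31
After event 1: A_seq=131 A_ack=7000 B_seq=7000 B_ack=131
After event 2: A_seq=131 A_ack=7000 B_seq=7010 B_ack=131
After event 3: A_seq=131 A_ack=7000 B_seq=7209 B_ack=131
After event 4: A_seq=131 A_ack=7000 B_seq=7209 B_ack=131

131 7000 7209 131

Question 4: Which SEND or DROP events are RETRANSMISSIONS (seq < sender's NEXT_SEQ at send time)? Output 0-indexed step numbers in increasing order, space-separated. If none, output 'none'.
Answer: none

Derivation:
Step 0: SEND seq=0 -> fresh
Step 1: SEND seq=31 -> fresh
Step 2: DROP seq=7000 -> fresh
Step 3: SEND seq=7010 -> fresh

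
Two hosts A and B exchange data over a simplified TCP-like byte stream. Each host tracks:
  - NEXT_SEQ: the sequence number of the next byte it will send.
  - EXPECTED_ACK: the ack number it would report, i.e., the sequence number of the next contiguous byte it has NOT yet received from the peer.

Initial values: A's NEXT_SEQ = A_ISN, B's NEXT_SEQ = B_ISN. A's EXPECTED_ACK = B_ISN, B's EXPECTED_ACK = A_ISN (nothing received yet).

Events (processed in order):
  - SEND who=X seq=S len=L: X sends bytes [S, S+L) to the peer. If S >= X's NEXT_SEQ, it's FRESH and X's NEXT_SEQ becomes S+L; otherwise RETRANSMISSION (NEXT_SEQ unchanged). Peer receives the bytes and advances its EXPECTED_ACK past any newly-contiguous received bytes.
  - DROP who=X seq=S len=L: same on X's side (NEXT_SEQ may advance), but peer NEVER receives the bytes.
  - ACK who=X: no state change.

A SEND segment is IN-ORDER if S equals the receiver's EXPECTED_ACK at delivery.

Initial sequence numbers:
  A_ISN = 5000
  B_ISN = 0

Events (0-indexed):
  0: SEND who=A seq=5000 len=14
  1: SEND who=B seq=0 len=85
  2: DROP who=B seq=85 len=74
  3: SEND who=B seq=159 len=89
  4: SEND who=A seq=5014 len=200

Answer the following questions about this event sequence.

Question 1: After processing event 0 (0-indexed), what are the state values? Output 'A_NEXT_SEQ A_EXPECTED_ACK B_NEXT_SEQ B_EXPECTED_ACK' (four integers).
After event 0: A_seq=5014 A_ack=0 B_seq=0 B_ack=5014

5014 0 0 5014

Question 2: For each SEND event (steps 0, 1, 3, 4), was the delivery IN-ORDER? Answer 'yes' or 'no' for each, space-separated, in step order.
Step 0: SEND seq=5000 -> in-order
Step 1: SEND seq=0 -> in-order
Step 3: SEND seq=159 -> out-of-order
Step 4: SEND seq=5014 -> in-order

Answer: yes yes no yes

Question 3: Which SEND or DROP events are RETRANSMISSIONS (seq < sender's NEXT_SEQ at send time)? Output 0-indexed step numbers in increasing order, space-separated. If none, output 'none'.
Step 0: SEND seq=5000 -> fresh
Step 1: SEND seq=0 -> fresh
Step 2: DROP seq=85 -> fresh
Step 3: SEND seq=159 -> fresh
Step 4: SEND seq=5014 -> fresh

Answer: none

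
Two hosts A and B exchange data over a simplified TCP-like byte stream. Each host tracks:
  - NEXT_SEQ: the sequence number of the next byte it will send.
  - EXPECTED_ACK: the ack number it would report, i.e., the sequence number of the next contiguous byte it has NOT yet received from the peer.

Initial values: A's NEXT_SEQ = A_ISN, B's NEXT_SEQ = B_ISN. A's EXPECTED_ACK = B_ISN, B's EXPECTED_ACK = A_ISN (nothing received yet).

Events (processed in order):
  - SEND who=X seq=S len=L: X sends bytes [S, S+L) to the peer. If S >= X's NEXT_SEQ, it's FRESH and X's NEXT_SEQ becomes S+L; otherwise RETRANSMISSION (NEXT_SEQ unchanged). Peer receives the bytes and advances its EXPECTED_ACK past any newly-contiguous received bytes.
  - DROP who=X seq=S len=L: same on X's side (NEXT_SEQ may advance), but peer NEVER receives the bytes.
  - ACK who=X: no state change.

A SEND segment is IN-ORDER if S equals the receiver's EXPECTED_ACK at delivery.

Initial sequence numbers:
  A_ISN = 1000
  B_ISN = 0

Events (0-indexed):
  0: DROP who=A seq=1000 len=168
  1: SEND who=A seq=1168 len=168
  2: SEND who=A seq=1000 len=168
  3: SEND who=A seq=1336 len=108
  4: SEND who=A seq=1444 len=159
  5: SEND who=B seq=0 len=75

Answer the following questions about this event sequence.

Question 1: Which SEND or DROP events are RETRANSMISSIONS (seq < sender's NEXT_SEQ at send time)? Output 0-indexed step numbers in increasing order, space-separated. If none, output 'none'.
Step 0: DROP seq=1000 -> fresh
Step 1: SEND seq=1168 -> fresh
Step 2: SEND seq=1000 -> retransmit
Step 3: SEND seq=1336 -> fresh
Step 4: SEND seq=1444 -> fresh
Step 5: SEND seq=0 -> fresh

Answer: 2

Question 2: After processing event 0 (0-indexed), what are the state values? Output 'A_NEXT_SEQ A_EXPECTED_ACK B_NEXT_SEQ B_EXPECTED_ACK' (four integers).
After event 0: A_seq=1168 A_ack=0 B_seq=0 B_ack=1000

1168 0 0 1000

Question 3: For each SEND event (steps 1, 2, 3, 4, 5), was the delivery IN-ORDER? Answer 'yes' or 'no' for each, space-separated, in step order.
Step 1: SEND seq=1168 -> out-of-order
Step 2: SEND seq=1000 -> in-order
Step 3: SEND seq=1336 -> in-order
Step 4: SEND seq=1444 -> in-order
Step 5: SEND seq=0 -> in-order

Answer: no yes yes yes yes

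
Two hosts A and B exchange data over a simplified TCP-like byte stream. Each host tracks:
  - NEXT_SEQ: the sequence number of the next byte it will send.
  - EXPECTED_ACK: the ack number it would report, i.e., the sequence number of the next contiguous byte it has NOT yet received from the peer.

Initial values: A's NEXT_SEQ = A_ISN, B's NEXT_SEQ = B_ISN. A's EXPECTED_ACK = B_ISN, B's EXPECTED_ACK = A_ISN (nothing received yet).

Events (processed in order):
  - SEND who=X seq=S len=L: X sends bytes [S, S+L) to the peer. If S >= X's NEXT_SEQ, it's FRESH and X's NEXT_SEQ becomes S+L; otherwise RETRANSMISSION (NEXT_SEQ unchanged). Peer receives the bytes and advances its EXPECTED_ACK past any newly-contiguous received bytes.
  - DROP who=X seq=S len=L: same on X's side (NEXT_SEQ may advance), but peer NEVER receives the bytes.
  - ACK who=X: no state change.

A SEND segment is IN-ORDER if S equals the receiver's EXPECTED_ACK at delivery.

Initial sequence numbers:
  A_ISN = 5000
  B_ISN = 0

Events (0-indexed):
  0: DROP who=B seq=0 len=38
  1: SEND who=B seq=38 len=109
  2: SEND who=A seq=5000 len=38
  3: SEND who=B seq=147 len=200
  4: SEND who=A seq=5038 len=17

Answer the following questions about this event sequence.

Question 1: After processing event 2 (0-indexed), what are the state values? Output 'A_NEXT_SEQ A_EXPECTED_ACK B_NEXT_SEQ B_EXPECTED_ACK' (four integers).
After event 0: A_seq=5000 A_ack=0 B_seq=38 B_ack=5000
After event 1: A_seq=5000 A_ack=0 B_seq=147 B_ack=5000
After event 2: A_seq=5038 A_ack=0 B_seq=147 B_ack=5038

5038 0 147 5038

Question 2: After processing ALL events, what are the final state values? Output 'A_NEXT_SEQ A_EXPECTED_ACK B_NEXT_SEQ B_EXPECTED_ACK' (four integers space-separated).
After event 0: A_seq=5000 A_ack=0 B_seq=38 B_ack=5000
After event 1: A_seq=5000 A_ack=0 B_seq=147 B_ack=5000
After event 2: A_seq=5038 A_ack=0 B_seq=147 B_ack=5038
After event 3: A_seq=5038 A_ack=0 B_seq=347 B_ack=5038
After event 4: A_seq=5055 A_ack=0 B_seq=347 B_ack=5055

Answer: 5055 0 347 5055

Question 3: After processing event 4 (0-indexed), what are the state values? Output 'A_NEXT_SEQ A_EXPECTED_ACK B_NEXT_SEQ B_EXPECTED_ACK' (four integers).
After event 0: A_seq=5000 A_ack=0 B_seq=38 B_ack=5000
After event 1: A_seq=5000 A_ack=0 B_seq=147 B_ack=5000
After event 2: A_seq=5038 A_ack=0 B_seq=147 B_ack=5038
After event 3: A_seq=5038 A_ack=0 B_seq=347 B_ack=5038
After event 4: A_seq=5055 A_ack=0 B_seq=347 B_ack=5055

5055 0 347 5055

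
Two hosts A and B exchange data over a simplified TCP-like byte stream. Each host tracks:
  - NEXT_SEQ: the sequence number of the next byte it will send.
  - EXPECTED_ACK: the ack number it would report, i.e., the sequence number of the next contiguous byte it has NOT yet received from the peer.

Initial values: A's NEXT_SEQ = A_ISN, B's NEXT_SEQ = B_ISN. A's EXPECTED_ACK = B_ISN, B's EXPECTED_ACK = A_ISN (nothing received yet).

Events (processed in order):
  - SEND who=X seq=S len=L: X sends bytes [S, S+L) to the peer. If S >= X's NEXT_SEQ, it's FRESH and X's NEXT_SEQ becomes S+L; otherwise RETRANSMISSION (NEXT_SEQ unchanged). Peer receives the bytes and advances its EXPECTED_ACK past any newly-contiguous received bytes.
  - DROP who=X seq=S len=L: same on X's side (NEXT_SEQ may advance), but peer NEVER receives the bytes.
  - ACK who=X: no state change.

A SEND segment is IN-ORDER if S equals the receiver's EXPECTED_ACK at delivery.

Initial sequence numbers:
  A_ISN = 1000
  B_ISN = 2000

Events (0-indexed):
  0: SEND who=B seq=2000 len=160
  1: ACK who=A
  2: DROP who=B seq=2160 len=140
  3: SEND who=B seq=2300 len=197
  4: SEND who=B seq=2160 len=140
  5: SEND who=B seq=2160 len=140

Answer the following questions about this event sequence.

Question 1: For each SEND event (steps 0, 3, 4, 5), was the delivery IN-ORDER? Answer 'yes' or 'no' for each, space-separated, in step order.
Answer: yes no yes no

Derivation:
Step 0: SEND seq=2000 -> in-order
Step 3: SEND seq=2300 -> out-of-order
Step 4: SEND seq=2160 -> in-order
Step 5: SEND seq=2160 -> out-of-order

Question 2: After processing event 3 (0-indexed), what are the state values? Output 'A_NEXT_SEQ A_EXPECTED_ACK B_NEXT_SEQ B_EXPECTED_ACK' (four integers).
After event 0: A_seq=1000 A_ack=2160 B_seq=2160 B_ack=1000
After event 1: A_seq=1000 A_ack=2160 B_seq=2160 B_ack=1000
After event 2: A_seq=1000 A_ack=2160 B_seq=2300 B_ack=1000
After event 3: A_seq=1000 A_ack=2160 B_seq=2497 B_ack=1000

1000 2160 2497 1000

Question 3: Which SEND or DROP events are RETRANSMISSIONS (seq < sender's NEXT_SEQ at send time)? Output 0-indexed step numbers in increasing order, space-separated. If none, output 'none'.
Step 0: SEND seq=2000 -> fresh
Step 2: DROP seq=2160 -> fresh
Step 3: SEND seq=2300 -> fresh
Step 4: SEND seq=2160 -> retransmit
Step 5: SEND seq=2160 -> retransmit

Answer: 4 5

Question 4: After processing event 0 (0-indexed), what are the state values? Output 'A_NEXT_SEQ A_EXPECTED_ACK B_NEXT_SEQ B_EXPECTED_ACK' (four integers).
After event 0: A_seq=1000 A_ack=2160 B_seq=2160 B_ack=1000

1000 2160 2160 1000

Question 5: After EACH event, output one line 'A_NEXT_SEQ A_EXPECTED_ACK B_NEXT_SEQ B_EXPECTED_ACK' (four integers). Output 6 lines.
1000 2160 2160 1000
1000 2160 2160 1000
1000 2160 2300 1000
1000 2160 2497 1000
1000 2497 2497 1000
1000 2497 2497 1000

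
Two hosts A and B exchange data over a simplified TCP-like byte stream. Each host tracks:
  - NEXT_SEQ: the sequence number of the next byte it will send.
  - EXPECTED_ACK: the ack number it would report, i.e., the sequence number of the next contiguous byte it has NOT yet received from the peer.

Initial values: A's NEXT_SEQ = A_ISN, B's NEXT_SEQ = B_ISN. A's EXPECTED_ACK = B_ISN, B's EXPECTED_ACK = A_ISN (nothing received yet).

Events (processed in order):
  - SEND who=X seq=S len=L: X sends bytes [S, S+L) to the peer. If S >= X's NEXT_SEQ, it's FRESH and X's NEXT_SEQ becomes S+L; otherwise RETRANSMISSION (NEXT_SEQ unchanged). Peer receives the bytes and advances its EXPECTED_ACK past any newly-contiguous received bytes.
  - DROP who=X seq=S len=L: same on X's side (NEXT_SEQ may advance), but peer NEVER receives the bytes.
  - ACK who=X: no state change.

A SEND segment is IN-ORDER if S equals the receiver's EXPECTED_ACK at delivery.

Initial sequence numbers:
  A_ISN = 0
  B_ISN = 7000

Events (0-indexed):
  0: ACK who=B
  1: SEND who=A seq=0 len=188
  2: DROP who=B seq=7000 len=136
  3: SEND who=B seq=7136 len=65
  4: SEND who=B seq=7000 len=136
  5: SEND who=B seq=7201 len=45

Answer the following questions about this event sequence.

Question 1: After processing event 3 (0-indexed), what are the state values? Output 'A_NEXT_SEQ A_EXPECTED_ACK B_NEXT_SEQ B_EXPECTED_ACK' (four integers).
After event 0: A_seq=0 A_ack=7000 B_seq=7000 B_ack=0
After event 1: A_seq=188 A_ack=7000 B_seq=7000 B_ack=188
After event 2: A_seq=188 A_ack=7000 B_seq=7136 B_ack=188
After event 3: A_seq=188 A_ack=7000 B_seq=7201 B_ack=188

188 7000 7201 188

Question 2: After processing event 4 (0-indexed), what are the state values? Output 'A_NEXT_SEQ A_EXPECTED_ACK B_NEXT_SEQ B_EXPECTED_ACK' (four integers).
After event 0: A_seq=0 A_ack=7000 B_seq=7000 B_ack=0
After event 1: A_seq=188 A_ack=7000 B_seq=7000 B_ack=188
After event 2: A_seq=188 A_ack=7000 B_seq=7136 B_ack=188
After event 3: A_seq=188 A_ack=7000 B_seq=7201 B_ack=188
After event 4: A_seq=188 A_ack=7201 B_seq=7201 B_ack=188

188 7201 7201 188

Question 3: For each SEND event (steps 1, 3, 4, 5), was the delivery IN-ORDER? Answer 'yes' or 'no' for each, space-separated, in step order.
Answer: yes no yes yes

Derivation:
Step 1: SEND seq=0 -> in-order
Step 3: SEND seq=7136 -> out-of-order
Step 4: SEND seq=7000 -> in-order
Step 5: SEND seq=7201 -> in-order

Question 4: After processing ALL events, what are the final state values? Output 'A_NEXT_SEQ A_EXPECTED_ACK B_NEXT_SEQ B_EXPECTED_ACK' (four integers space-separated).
After event 0: A_seq=0 A_ack=7000 B_seq=7000 B_ack=0
After event 1: A_seq=188 A_ack=7000 B_seq=7000 B_ack=188
After event 2: A_seq=188 A_ack=7000 B_seq=7136 B_ack=188
After event 3: A_seq=188 A_ack=7000 B_seq=7201 B_ack=188
After event 4: A_seq=188 A_ack=7201 B_seq=7201 B_ack=188
After event 5: A_seq=188 A_ack=7246 B_seq=7246 B_ack=188

Answer: 188 7246 7246 188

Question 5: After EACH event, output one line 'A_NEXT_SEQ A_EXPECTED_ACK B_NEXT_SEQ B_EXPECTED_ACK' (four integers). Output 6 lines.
0 7000 7000 0
188 7000 7000 188
188 7000 7136 188
188 7000 7201 188
188 7201 7201 188
188 7246 7246 188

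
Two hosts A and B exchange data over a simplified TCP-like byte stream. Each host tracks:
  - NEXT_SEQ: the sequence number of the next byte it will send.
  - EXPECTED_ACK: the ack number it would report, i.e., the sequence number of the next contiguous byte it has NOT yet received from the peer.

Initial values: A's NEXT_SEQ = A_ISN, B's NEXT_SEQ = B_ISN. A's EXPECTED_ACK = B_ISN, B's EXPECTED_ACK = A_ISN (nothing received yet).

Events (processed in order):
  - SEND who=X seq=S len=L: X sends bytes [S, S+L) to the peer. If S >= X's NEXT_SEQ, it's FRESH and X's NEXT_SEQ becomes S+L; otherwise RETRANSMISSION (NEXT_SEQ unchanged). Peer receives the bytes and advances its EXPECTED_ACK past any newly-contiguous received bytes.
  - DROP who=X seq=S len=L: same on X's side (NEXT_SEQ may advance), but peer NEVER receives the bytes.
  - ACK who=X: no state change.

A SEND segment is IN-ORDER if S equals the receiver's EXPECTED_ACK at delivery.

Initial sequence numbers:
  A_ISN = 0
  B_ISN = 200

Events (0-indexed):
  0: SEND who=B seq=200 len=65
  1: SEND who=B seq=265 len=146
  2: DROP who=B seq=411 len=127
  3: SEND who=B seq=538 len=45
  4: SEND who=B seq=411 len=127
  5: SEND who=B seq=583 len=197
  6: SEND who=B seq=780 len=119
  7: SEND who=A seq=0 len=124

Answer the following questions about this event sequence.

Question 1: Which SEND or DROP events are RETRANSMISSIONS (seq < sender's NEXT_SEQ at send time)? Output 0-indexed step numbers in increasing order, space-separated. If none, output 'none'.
Answer: 4

Derivation:
Step 0: SEND seq=200 -> fresh
Step 1: SEND seq=265 -> fresh
Step 2: DROP seq=411 -> fresh
Step 3: SEND seq=538 -> fresh
Step 4: SEND seq=411 -> retransmit
Step 5: SEND seq=583 -> fresh
Step 6: SEND seq=780 -> fresh
Step 7: SEND seq=0 -> fresh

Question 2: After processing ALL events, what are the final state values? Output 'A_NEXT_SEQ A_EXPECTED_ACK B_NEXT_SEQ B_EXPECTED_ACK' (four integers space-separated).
Answer: 124 899 899 124

Derivation:
After event 0: A_seq=0 A_ack=265 B_seq=265 B_ack=0
After event 1: A_seq=0 A_ack=411 B_seq=411 B_ack=0
After event 2: A_seq=0 A_ack=411 B_seq=538 B_ack=0
After event 3: A_seq=0 A_ack=411 B_seq=583 B_ack=0
After event 4: A_seq=0 A_ack=583 B_seq=583 B_ack=0
After event 5: A_seq=0 A_ack=780 B_seq=780 B_ack=0
After event 6: A_seq=0 A_ack=899 B_seq=899 B_ack=0
After event 7: A_seq=124 A_ack=899 B_seq=899 B_ack=124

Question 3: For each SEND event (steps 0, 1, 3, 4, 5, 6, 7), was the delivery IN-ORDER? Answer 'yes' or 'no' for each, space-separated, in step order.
Step 0: SEND seq=200 -> in-order
Step 1: SEND seq=265 -> in-order
Step 3: SEND seq=538 -> out-of-order
Step 4: SEND seq=411 -> in-order
Step 5: SEND seq=583 -> in-order
Step 6: SEND seq=780 -> in-order
Step 7: SEND seq=0 -> in-order

Answer: yes yes no yes yes yes yes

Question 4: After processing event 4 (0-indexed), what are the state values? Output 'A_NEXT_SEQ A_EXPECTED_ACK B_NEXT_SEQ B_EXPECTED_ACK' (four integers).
After event 0: A_seq=0 A_ack=265 B_seq=265 B_ack=0
After event 1: A_seq=0 A_ack=411 B_seq=411 B_ack=0
After event 2: A_seq=0 A_ack=411 B_seq=538 B_ack=0
After event 3: A_seq=0 A_ack=411 B_seq=583 B_ack=0
After event 4: A_seq=0 A_ack=583 B_seq=583 B_ack=0

0 583 583 0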